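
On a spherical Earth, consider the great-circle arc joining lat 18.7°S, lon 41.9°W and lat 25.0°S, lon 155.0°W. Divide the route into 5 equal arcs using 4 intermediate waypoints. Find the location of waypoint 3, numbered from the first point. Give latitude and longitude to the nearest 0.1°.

≈ lat 36.2°S, lon 109.1°W

From cos δ = sin φ₁ sin φ₂ + cos φ₁ cos φ₂ cos Δλ, the central angle is δ ≈ 1.773 rad (101.6°).
Interpolate at f = 3/5 with slerp weights a = sin((1−f)δ)/sin δ ≈ 0.665, b = sin(fδ)/sin δ ≈ 0.893.
p = a·p₁ + b·p₂ ≈ (-0.264, -0.763, -0.590); φ = arcsin(p_z) ≈ -36.19°, λ = atan2(p_y, p_x) ≈ -109.12°.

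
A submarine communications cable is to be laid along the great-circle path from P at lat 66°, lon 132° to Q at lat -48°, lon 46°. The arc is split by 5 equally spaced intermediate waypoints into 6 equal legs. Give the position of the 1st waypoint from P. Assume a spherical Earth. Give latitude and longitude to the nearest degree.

From cos δ = sin φ₁ sin φ₂ + cos φ₁ cos φ₂ cos Δλ, the central angle is δ ≈ 2.291 rad (131.3°).
Interpolate at f = 1/6 with slerp weights a = sin((1−f)δ)/sin δ ≈ 1.255, b = sin(fδ)/sin δ ≈ 0.496.
p = a·p₁ + b·p₂ ≈ (-0.111, 0.618, 0.778); φ = arcsin(p_z) ≈ 51.09°, λ = atan2(p_y, p_x) ≈ 100.19°.

≈ lat 51°, lon 100°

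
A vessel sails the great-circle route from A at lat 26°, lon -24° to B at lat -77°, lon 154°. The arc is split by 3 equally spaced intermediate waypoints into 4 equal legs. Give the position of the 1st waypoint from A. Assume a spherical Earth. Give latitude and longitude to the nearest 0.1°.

≈ lat -6.2°, lon -23.7°

Convert each endpoint to a unit vector on the sphere (x = cos φ cos λ, y = cos φ sin λ, z = sin φ).
The central angle between the endpoints is δ = arccos(p₁·p₂) ≈ 2.251 rad (129.0°).
Interpolate at f = 1/4 with slerp weights a = sin((1−f)δ)/sin δ ≈ 1.278, b = sin(fδ)/sin δ ≈ 0.687.
p = a·p₁ + b·p₂ ≈ (0.910, -0.399, -0.109); φ = arcsin(p_z) ≈ -6.25°, λ = atan2(p_y, p_x) ≈ -23.69°.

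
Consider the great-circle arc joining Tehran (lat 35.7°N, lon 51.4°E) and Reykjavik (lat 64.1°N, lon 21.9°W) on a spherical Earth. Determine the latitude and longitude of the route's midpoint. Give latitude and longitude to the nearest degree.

≈ lat 55°N, lon 27°E

Convert each endpoint to a unit vector on the sphere (x = cos φ cos λ, y = cos φ sin λ, z = sin φ).
The central angle between the endpoints is δ = arccos(p₁·p₂) ≈ 0.893 rad (51.2°).
Interpolate at f = 1/2 with slerp weights a = sin((1−f)δ)/sin δ ≈ 0.554, b = sin(fδ)/sin δ ≈ 0.554.
p = a·p₁ + b·p₂ ≈ (0.506, 0.262, 0.822); φ = arcsin(p_z) ≈ 55.31°, λ = atan2(p_y, p_x) ≈ 27.35°.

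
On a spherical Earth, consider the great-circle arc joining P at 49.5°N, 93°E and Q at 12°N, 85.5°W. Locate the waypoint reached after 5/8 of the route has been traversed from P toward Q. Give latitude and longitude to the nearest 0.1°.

≈ 56.4°N, 84.1°W

Convert each endpoint to a unit vector on the sphere (x = cos φ cos λ, y = cos φ sin λ, z = sin φ).
The central angle between the endpoints is δ = arccos(p₁·p₂) ≈ 2.068 rad (118.5°).
Interpolate at f = 5/8 with slerp weights a = sin((1−f)δ)/sin δ ≈ 0.796, b = sin(fδ)/sin δ ≈ 1.094.
p = a·p₁ + b·p₂ ≈ (0.057, -0.550, 0.833); φ = arcsin(p_z) ≈ 56.42°, λ = atan2(p_y, p_x) ≈ -84.10°.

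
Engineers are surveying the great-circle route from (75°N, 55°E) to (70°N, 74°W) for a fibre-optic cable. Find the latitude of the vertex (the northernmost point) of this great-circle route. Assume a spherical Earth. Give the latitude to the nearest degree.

The great circle lies in the plane with unit normal n̂ = (p₁ × p₂)/|p₁ × p₂|.
Here n̂_z ≈ -0.131; the vertex latitude is φ_max = arccos|n̂_z| ≈ 82.5°.
Check via Clairaut: cos φ_max = |cos φ₁| · sin C = cos(75.0°)·sin(30.5°) ≈ 0.131, again giving ≈ 82.5°.

≈ 82°N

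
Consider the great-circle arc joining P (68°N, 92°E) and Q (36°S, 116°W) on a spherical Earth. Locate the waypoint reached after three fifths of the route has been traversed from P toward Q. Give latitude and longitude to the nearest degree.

≈ (20°N, 132°W)

Convert each endpoint to a unit vector on the sphere (x = cos φ cos λ, y = cos φ sin λ, z = sin φ).
The central angle between the endpoints is δ = arccos(p₁·p₂) ≈ 2.519 rad (144.3°).
Interpolate at f = 3/5 with slerp weights a = sin((1−f)δ)/sin δ ≈ 1.451, b = sin(fδ)/sin δ ≈ 1.713.
p = a·p₁ + b·p₂ ≈ (-0.626, -0.702, 0.338); φ = arcsin(p_z) ≈ 19.79°, λ = atan2(p_y, p_x) ≈ -131.73°.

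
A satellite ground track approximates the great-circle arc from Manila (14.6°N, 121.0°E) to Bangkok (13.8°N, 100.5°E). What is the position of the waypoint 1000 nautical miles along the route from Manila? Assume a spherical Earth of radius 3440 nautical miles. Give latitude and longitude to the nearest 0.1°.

≈ 14.0°N, 103.8°E

Convert each endpoint to a unit vector on the sphere (x = cos φ cos λ, y = cos φ sin λ, z = sin φ).
The central angle between the endpoints is δ = arccos(p₁·p₂) ≈ 0.347 rad (19.9°). The total great-circle distance is δ·R ≈ 0.347 × 3440 ≈ 1194 nmi, so the target fraction is f = 1000/1194 ≈ 0.838.
Interpolate at f ≈ 0.838 with slerp weights a = sin((1−f)δ)/sin δ ≈ 0.166, b = sin(fδ)/sin δ ≈ 0.843.
p = a·p₁ + b·p₂ ≈ (-0.232, 0.942, 0.243); φ = arcsin(p_z) ≈ 14.05°, λ = atan2(p_y, p_x) ≈ 103.82°.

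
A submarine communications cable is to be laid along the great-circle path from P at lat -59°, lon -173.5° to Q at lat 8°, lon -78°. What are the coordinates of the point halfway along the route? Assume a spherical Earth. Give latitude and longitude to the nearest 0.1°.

Write both endpoints as unit vectors p₁, p₂ with components (cos φ cos λ, cos φ sin λ, sin φ).
The central angle between the endpoints is δ = arccos(p₁·p₂) ≈ 1.740 rad (99.7°).
Interpolate at f = 1/2 with slerp weights a = sin((1−f)δ)/sin δ ≈ 0.775, b = sin(fδ)/sin δ ≈ 0.775.
p = a·p₁ + b·p₂ ≈ (-0.237, -0.796, -0.557); φ = arcsin(p_z) ≈ -33.83°, λ = atan2(p_y, p_x) ≈ -106.58°.

≈ lat -33.8°, lon -106.6°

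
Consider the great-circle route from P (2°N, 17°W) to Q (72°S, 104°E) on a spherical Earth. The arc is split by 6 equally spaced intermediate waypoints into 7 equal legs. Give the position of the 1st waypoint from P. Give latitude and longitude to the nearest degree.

From cos δ = sin φ₁ sin φ₂ + cos φ₁ cos φ₂ cos Δλ, the central angle is δ ≈ 1.764 rad (101.1°).
Interpolate at f = 1/7 with slerp weights a = sin((1−f)δ)/sin δ ≈ 1.017, b = sin(fδ)/sin δ ≈ 0.254.
p = a·p₁ + b·p₂ ≈ (0.953, -0.221, -0.206); φ = arcsin(p_z) ≈ -11.90°, λ = atan2(p_y, p_x) ≈ -13.06°.

≈ (12°S, 13°W)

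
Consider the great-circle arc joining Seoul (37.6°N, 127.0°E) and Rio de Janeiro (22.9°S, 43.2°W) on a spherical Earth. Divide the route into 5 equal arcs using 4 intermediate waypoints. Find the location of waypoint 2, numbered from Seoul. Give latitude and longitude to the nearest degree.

≈ (60°N, 22°E)

The haversine formula gives a central angle δ ≈ 2.846 rad (163.1°) between the endpoints.
Interpolate at f = 2/5 with slerp weights a = sin((1−f)δ)/sin δ ≈ 3.400, b = sin(fδ)/sin δ ≈ 3.116.
p = a·p₁ + b·p₂ ≈ (0.471, 0.186, 0.862); φ = arcsin(p_z) ≈ 59.54°, λ = atan2(p_y, p_x) ≈ 21.57°.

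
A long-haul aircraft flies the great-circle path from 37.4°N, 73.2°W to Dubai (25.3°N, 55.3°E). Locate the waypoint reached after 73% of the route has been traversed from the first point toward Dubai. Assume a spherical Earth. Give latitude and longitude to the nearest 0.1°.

≈ 44.4°N, 31.4°E

Convert each endpoint to a unit vector on the sphere (x = cos φ cos λ, y = cos φ sin λ, z = sin φ).
The central angle between the endpoints is δ = arccos(p₁·p₂) ≈ 1.759 rad (100.8°).
Interpolate at f = 0.73 with slerp weights a = sin((1−f)δ)/sin δ ≈ 0.466, b = sin(fδ)/sin δ ≈ 0.977.
p = a·p₁ + b·p₂ ≈ (0.610, 0.372, 0.700); φ = arcsin(p_z) ≈ 44.44°, λ = atan2(p_y, p_x) ≈ 31.38°.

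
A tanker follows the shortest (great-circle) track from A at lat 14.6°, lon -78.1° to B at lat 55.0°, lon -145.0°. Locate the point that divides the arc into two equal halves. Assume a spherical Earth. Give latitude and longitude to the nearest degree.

≈ lat 39°, lon -102°

From cos δ = sin φ₁ sin φ₂ + cos φ₁ cos φ₂ cos Δλ, the central angle is δ ≈ 1.133 rad (64.9°).
Interpolate at f = 1/2 with slerp weights a = sin((1−f)δ)/sin δ ≈ 0.593, b = sin(fδ)/sin δ ≈ 0.593.
p = a·p₁ + b·p₂ ≈ (-0.160, -0.756, 0.635); φ = arcsin(p_z) ≈ 39.40°, λ = atan2(p_y, p_x) ≈ -101.96°.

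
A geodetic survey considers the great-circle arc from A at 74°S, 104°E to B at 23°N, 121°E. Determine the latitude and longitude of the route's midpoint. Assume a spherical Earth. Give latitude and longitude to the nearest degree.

From cos δ = sin φ₁ sin φ₂ + cos φ₁ cos φ₂ cos Δλ, the central angle is δ ≈ 1.704 rad (97.6°).
Interpolate at f = 1/2 with slerp weights a = sin((1−f)δ)/sin δ ≈ 0.759, b = sin(fδ)/sin δ ≈ 0.759.
p = a·p₁ + b·p₂ ≈ (-0.411, 0.802, -0.433); φ = arcsin(p_z) ≈ -25.67°, λ = atan2(p_y, p_x) ≈ 117.11°.

≈ 26°S, 117°E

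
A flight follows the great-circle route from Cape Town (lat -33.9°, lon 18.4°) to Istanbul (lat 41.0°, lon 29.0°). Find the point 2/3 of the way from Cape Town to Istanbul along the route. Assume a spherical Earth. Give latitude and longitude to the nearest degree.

≈ lat 16°, lon 25°

Write both endpoints as unit vectors p₁, p₂ with components (cos φ cos λ, cos φ sin λ, sin φ).
The central angle between the endpoints is δ = arccos(p₁·p₂) ≈ 1.318 rad (75.5°).
Interpolate at f = 2/3 with slerp weights a = sin((1−f)δ)/sin δ ≈ 0.439, b = sin(fδ)/sin δ ≈ 0.795.
p = a·p₁ + b·p₂ ≈ (0.871, 0.406, 0.277); φ = arcsin(p_z) ≈ 16.06°, λ = atan2(p_y, p_x) ≈ 25.00°.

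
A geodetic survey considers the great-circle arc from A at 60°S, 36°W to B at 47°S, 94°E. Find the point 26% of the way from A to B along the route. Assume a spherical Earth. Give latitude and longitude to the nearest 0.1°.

Write both endpoints as unit vectors p₁, p₂ with components (cos φ cos λ, cos φ sin λ, sin φ).
The central angle between the endpoints is δ = arccos(p₁·p₂) ≈ 1.144 rad (65.5°).
Interpolate at f = 0.26 with slerp weights a = sin((1−f)δ)/sin δ ≈ 0.823, b = sin(fδ)/sin δ ≈ 0.322.
p = a·p₁ + b·p₂ ≈ (0.318, -0.023, -0.948); φ = arcsin(p_z) ≈ -71.44°, λ = atan2(p_y, p_x) ≈ -4.11°.

≈ 71.4°S, 4.1°W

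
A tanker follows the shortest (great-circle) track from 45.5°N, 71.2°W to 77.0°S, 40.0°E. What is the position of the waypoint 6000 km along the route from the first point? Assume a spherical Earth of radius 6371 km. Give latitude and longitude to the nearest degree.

≈ 7°S, 56°W

Convert each endpoint to a unit vector on the sphere (x = cos φ cos λ, y = cos φ sin λ, z = sin φ).
The central angle between the endpoints is δ = arccos(p₁·p₂) ≈ 2.422 rad (138.8°). The total great-circle distance is δ·R ≈ 2.422 × 6371 ≈ 15430 km, so the target fraction is f = 6000/15430 ≈ 0.389.
Interpolate at f ≈ 0.389 with slerp weights a = sin((1−f)δ)/sin δ ≈ 1.511, b = sin(fδ)/sin δ ≈ 1.227.
p = a·p₁ + b·p₂ ≈ (0.553, -0.825, -0.118); φ = arcsin(p_z) ≈ -6.76°, λ = atan2(p_y, p_x) ≈ -56.19°.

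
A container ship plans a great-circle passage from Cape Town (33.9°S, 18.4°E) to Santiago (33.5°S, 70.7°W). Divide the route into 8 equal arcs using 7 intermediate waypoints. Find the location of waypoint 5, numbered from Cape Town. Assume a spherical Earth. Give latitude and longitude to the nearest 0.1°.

≈ (42.4°S, 38.4°W)

Convert each endpoint to a unit vector on the sphere (x = cos φ cos λ, y = cos φ sin λ, z = sin φ).
The central angle between the endpoints is δ = arccos(p₁·p₂) ≈ 1.246 rad (71.4°).
Interpolate at f = 5/8 with slerp weights a = sin((1−f)δ)/sin δ ≈ 0.475, b = sin(fδ)/sin δ ≈ 0.741.
p = a·p₁ + b·p₂ ≈ (0.579, -0.459, -0.674); φ = arcsin(p_z) ≈ -42.40°, λ = atan2(p_y, p_x) ≈ -38.41°.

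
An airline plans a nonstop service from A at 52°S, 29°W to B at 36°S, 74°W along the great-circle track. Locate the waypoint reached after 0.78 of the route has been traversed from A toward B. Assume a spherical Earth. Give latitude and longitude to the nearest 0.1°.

≈ 40.9°S, 66.3°W

From cos δ = sin φ₁ sin φ₂ + cos φ₁ cos φ₂ cos Δλ, the central angle is δ ≈ 0.617 rad (35.4°).
Interpolate at f = 0.78 with slerp weights a = sin((1−f)δ)/sin δ ≈ 0.234, b = sin(fδ)/sin δ ≈ 0.800.
p = a·p₁ + b·p₂ ≈ (0.304, -0.692, -0.655); φ = arcsin(p_z) ≈ -40.89°, λ = atan2(p_y, p_x) ≈ -66.26°.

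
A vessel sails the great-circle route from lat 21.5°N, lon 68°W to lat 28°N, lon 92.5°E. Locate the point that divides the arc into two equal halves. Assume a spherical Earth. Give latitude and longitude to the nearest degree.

≈ lat 70°N, lon 4°E

Write both endpoints as unit vectors p₁, p₂ with components (cos φ cos λ, cos φ sin λ, sin φ).
The central angle between the endpoints is δ = arccos(p₁·p₂) ≈ 2.217 rad (127.0°).
Interpolate at f = 1/2 with slerp weights a = sin((1−f)δ)/sin δ ≈ 1.121, b = sin(fδ)/sin δ ≈ 1.121.
p = a·p₁ + b·p₂ ≈ (0.348, 0.022, 0.937); φ = arcsin(p_z) ≈ 69.62°, λ = atan2(p_y, p_x) ≈ 3.59°.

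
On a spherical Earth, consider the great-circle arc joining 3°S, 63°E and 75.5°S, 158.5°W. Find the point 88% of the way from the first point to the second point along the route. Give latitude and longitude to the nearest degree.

Convert each endpoint to a unit vector on the sphere (x = cos φ cos λ, y = cos φ sin λ, z = sin φ).
The central angle between the endpoints is δ = arccos(p₁·p₂) ≈ 1.708 rad (97.9°).
Interpolate at f = 0.88 with slerp weights a = sin((1−f)δ)/sin δ ≈ 0.205, b = sin(fδ)/sin δ ≈ 1.007.
p = a·p₁ + b·p₂ ≈ (-0.141, 0.090, -0.986); φ = arcsin(p_z) ≈ -80.34°, λ = atan2(p_y, p_x) ≈ 147.43°.

≈ 80°S, 147°E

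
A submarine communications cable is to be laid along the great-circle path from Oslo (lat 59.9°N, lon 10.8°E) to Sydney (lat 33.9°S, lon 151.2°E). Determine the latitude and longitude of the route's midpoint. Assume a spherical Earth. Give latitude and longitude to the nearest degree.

≈ lat 29°N, lon 115°E

Convert each endpoint to a unit vector on the sphere (x = cos φ cos λ, y = cos φ sin λ, z = sin φ).
The central angle between the endpoints is δ = arccos(p₁·p₂) ≈ 2.504 rad (143.4°).
Interpolate at f = 1/2 with slerp weights a = sin((1−f)δ)/sin δ ≈ 1.594, b = sin(fδ)/sin δ ≈ 1.594.
p = a·p₁ + b·p₂ ≈ (-0.374, 0.787, 0.490); φ = arcsin(p_z) ≈ 29.35°, λ = atan2(p_y, p_x) ≈ 115.42°.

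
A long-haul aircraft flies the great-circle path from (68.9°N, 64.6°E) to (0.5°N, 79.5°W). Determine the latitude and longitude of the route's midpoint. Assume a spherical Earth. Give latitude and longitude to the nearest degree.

≈ (52°N, 63°W)

Write both endpoints as unit vectors p₁, p₂ with components (cos φ cos λ, cos φ sin λ, sin φ).
The central angle between the endpoints is δ = arccos(p₁·p₂) ≈ 1.858 rad (106.5°).
Interpolate at f = 1/2 with slerp weights a = sin((1−f)δ)/sin δ ≈ 0.835, b = sin(fδ)/sin δ ≈ 0.835.
p = a·p₁ + b·p₂ ≈ (0.281, -0.550, 0.787); φ = arcsin(p_z) ≈ 51.87°, λ = atan2(p_y, p_x) ≈ -62.91°.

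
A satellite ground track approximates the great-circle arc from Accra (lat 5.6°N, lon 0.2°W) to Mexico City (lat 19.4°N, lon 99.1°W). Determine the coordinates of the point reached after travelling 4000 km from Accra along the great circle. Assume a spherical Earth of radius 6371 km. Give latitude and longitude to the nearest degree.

Write both endpoints as unit vectors p₁, p₂ with components (cos φ cos λ, cos φ sin λ, sin φ).
The central angle between the endpoints is δ = arccos(p₁·p₂) ≈ 1.684 rad (96.5°). The total great-circle distance is δ·R ≈ 1.684 × 6371 ≈ 10728 km, so the target fraction is f = 4000/10728 ≈ 0.373.
Interpolate at f ≈ 0.373 with slerp weights a = sin((1−f)δ)/sin δ ≈ 0.876, b = sin(fδ)/sin δ ≈ 0.591.
p = a·p₁ + b·p₂ ≈ (0.784, -0.554, 0.282); φ = arcsin(p_z) ≈ 16.37°, λ = atan2(p_y, p_x) ≈ -35.24°.

≈ lat 16°N, lon 35°W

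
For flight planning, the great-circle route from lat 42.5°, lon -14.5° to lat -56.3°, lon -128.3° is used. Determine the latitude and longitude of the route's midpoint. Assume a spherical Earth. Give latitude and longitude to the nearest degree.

Convert each endpoint to a unit vector on the sphere (x = cos φ cos λ, y = cos φ sin λ, z = sin φ).
The central angle between the endpoints is δ = arccos(p₁·p₂) ≈ 2.385 rad (136.6°).
Interpolate at f = 1/2 with slerp weights a = sin((1−f)δ)/sin δ ≈ 1.354, b = sin(fδ)/sin δ ≈ 1.354.
p = a·p₁ + b·p₂ ≈ (0.501, -0.839, -0.212); φ = arcsin(p_z) ≈ -12.22°, λ = atan2(p_y, p_x) ≈ -59.18°.

≈ lat -12°, lon -59°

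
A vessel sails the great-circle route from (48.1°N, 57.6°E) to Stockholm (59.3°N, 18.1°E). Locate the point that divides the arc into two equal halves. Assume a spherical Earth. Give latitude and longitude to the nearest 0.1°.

Convert each endpoint to a unit vector on the sphere (x = cos φ cos λ, y = cos φ sin λ, z = sin φ).
The central angle between the endpoints is δ = arccos(p₁·p₂) ≈ 0.444 rad (25.4°).
Interpolate at f = 1/2 with slerp weights a = sin((1−f)δ)/sin δ ≈ 0.513, b = sin(fδ)/sin δ ≈ 0.513.
p = a·p₁ + b·p₂ ≈ (0.432, 0.370, 0.822); φ = arcsin(p_z) ≈ 55.31°, λ = atan2(p_y, p_x) ≈ 40.59°.

≈ (55.3°N, 40.6°E)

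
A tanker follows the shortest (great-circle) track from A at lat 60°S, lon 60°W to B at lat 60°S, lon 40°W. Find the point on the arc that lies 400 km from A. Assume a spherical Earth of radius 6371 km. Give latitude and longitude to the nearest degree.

≈ lat 60°S, lon 53°W

Write both endpoints as unit vectors p₁, p₂ with components (cos φ cos λ, cos φ sin λ, sin φ).
The central angle between the endpoints is δ = arccos(p₁·p₂) ≈ 0.174 rad (10.0°). The total great-circle distance is δ·R ≈ 0.174 × 6371 ≈ 1108 km, so the target fraction is f = 400/1108 ≈ 0.361.
Interpolate at f ≈ 0.361 with slerp weights a = sin((1−f)δ)/sin δ ≈ 0.641, b = sin(fδ)/sin δ ≈ 0.363.
p = a·p₁ + b·p₂ ≈ (0.299, -0.394, -0.869); φ = arcsin(p_z) ≈ -60.35°, λ = atan2(p_y, p_x) ≈ -52.80°.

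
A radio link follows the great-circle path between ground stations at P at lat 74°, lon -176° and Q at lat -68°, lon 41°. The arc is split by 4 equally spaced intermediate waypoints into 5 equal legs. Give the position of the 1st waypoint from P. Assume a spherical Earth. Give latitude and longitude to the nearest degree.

The haversine formula gives a central angle δ ≈ 2.912 rad (166.8°) between the endpoints.
Interpolate at f = 1/5 with slerp weights a = sin((1−f)δ)/sin δ ≈ 3.187, b = sin(fδ)/sin δ ≈ 2.415.
p = a·p₁ + b·p₂ ≈ (-0.193, 0.532, 0.824); φ = arcsin(p_z) ≈ 55.50°, λ = atan2(p_y, p_x) ≈ 109.97°.

≈ lat 55°, lon 110°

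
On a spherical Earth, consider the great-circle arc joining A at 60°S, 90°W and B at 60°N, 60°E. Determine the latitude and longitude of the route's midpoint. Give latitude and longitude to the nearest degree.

≈ 0°N, 15°W

Write both endpoints as unit vectors p₁, p₂ with components (cos φ cos λ, cos φ sin λ, sin φ).
The central angle between the endpoints is δ = arccos(p₁·p₂) ≈ 2.882 rad (165.1°).
Interpolate at f = 1/2 with slerp weights a = sin((1−f)δ)/sin δ ≈ 3.864, b = sin(fδ)/sin δ ≈ 3.864.
p = a·p₁ + b·p₂ ≈ (0.966, -0.259, 0.000); φ = arcsin(p_z) ≈ 0.00°, λ = atan2(p_y, p_x) ≈ -15.00°.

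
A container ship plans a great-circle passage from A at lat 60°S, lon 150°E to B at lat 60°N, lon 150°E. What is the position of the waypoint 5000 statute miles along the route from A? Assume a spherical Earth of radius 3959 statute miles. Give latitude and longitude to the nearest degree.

Convert each endpoint to a unit vector on the sphere (x = cos φ cos λ, y = cos φ sin λ, z = sin φ).
The central angle between the endpoints is δ = arccos(p₁·p₂) ≈ 2.094 rad (120.0°). The total great-circle distance is δ·R ≈ 2.094 × 3959 ≈ 8292 mi, so the target fraction is f = 5000/8292 ≈ 0.603.
Interpolate at f ≈ 0.603 with slerp weights a = sin((1−f)δ)/sin δ ≈ 0.853, b = sin(fδ)/sin δ ≈ 1.100.
p = a·p₁ + b·p₂ ≈ (-0.846, 0.488, 0.214); φ = arcsin(p_z) ≈ 12.36°, λ = atan2(p_y, p_x) ≈ 150.00°.

≈ lat 12°N, lon 150°E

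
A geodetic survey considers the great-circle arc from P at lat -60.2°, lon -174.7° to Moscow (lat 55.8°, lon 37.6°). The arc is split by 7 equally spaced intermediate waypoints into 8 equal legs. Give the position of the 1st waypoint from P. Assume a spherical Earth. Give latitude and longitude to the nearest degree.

≈ lat -55°, lon 149°

Convert each endpoint to a unit vector on the sphere (x = cos φ cos λ, y = cos φ sin λ, z = sin φ).
The central angle between the endpoints is δ = arccos(p₁·p₂) ≈ 2.837 rad (162.5°).
Interpolate at f = 1/8 with slerp weights a = sin((1−f)δ)/sin δ ≈ 2.040, b = sin(fδ)/sin δ ≈ 1.156.
p = a·p₁ + b·p₂ ≈ (-0.495, 0.303, -0.815); φ = arcsin(p_z) ≈ -54.54°, λ = atan2(p_y, p_x) ≈ 148.54°.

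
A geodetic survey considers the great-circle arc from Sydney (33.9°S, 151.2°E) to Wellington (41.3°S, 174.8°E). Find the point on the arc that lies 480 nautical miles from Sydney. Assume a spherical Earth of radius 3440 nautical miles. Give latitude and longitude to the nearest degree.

≈ (37°S, 160°E)

The haversine formula gives a central angle δ ≈ 0.350 rad (20.0°) between the endpoints. The total great-circle distance is δ·R ≈ 0.350 × 3440 ≈ 1203 nmi, so the target fraction is f = 480/1203 ≈ 0.399.
Interpolate at f ≈ 0.399 with slerp weights a = sin((1−f)δ)/sin δ ≈ 0.609, b = sin(fδ)/sin δ ≈ 0.406.
p = a·p₁ + b·p₂ ≈ (-0.747, 0.271, -0.608); φ = arcsin(p_z) ≈ -37.41°, λ = atan2(p_y, p_x) ≈ 160.05°.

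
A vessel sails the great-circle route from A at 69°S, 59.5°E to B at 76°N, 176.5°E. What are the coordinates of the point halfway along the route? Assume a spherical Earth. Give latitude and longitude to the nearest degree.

Convert each endpoint to a unit vector on the sphere (x = cos φ cos λ, y = cos φ sin λ, z = sin φ).
The central angle between the endpoints is δ = arccos(p₁·p₂) ≈ 2.809 rad (160.9°).
Interpolate at f = 1/2 with slerp weights a = sin((1−f)δ)/sin δ ≈ 3.021, b = sin(fδ)/sin δ ≈ 3.021.
p = a·p₁ + b·p₂ ≈ (-0.180, 0.977, 0.111); φ = arcsin(p_z) ≈ 6.37°, λ = atan2(p_y, p_x) ≈ 100.43°.

≈ 6°N, 100°E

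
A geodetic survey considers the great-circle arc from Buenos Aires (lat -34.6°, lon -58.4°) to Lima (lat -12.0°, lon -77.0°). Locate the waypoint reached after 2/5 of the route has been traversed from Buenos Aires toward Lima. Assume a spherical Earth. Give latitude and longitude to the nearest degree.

The haversine formula gives a central angle δ ≈ 0.492 rad (28.2°) between the endpoints.
Interpolate at f = 2/5 with slerp weights a = sin((1−f)δ)/sin δ ≈ 0.616, b = sin(fδ)/sin δ ≈ 0.414.
p = a·p₁ + b·p₂ ≈ (0.357, -0.826, -0.436); φ = arcsin(p_z) ≈ -25.84°, λ = atan2(p_y, p_x) ≈ -66.65°.

≈ lat -26°, lon -67°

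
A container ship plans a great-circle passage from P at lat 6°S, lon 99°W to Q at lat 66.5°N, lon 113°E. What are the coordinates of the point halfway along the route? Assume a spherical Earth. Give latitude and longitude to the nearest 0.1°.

≈ lat 49.7°N, lon 116.8°W

Convert each endpoint to a unit vector on the sphere (x = cos φ cos λ, y = cos φ sin λ, z = sin φ).
The central angle between the endpoints is δ = arccos(p₁·p₂) ≈ 2.018 rad (115.6°).
Interpolate at f = 1/2 with slerp weights a = sin((1−f)δ)/sin δ ≈ 0.938, b = sin(fδ)/sin δ ≈ 0.938.
p = a·p₁ + b·p₂ ≈ (-0.292, -0.577, 0.762); φ = arcsin(p_z) ≈ 49.68°, λ = atan2(p_y, p_x) ≈ -116.85°.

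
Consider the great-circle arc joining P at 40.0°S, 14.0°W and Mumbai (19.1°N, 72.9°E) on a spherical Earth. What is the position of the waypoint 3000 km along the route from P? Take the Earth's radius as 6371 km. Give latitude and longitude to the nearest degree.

From cos δ = sin φ₁ sin φ₂ + cos φ₁ cos φ₂ cos Δλ, the central angle is δ ≈ 1.743 rad (99.9°). The total great-circle distance is δ·R ≈ 1.743 × 6371 ≈ 11104 km, so the target fraction is f = 3000/11104 ≈ 0.270.
Interpolate at f ≈ 0.270 with slerp weights a = sin((1−f)δ)/sin δ ≈ 0.970, b = sin(fδ)/sin δ ≈ 0.460.
p = a·p₁ + b·p₂ ≈ (0.849, 0.236, -0.473); φ = arcsin(p_z) ≈ -28.22°, λ = atan2(p_y, p_x) ≈ 15.54°.

≈ 28°S, 16°E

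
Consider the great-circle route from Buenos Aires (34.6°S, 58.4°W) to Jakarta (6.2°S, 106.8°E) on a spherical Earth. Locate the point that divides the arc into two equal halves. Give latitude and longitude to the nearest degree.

≈ 67°S, 60°E

Convert each endpoint to a unit vector on the sphere (x = cos φ cos λ, y = cos φ sin λ, z = sin φ).
The central angle between the endpoints is δ = arccos(p₁·p₂) ≈ 2.389 rad (136.9°).
Interpolate at f = 1/2 with slerp weights a = sin((1−f)δ)/sin δ ≈ 1.360, b = sin(fδ)/sin δ ≈ 1.360.
p = a·p₁ + b·p₂ ≈ (0.196, 0.341, -0.919); φ = arcsin(p_z) ≈ -66.84°, λ = atan2(p_y, p_x) ≈ 60.13°.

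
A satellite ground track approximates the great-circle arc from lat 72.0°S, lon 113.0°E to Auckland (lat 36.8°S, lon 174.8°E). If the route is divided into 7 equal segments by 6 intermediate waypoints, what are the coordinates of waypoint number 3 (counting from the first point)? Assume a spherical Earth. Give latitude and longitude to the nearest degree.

From cos δ = sin φ₁ sin φ₂ + cos φ₁ cos φ₂ cos Δλ, the central angle is δ ≈ 0.814 rad (46.6°).
Interpolate at f = 3/7 with slerp weights a = sin((1−f)δ)/sin δ ≈ 0.617, b = sin(fδ)/sin δ ≈ 0.470.
p = a·p₁ + b·p₂ ≈ (-0.449, 0.210, -0.868); φ = arcsin(p_z) ≈ -60.27°, λ = atan2(p_y, p_x) ≈ 154.99°.

≈ lat 60°S, lon 155°E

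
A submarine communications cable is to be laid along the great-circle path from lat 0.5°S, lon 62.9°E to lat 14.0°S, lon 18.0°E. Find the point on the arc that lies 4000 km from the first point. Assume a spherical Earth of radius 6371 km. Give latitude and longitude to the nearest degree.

From cos δ = sin φ₁ sin φ₂ + cos φ₁ cos φ₂ cos Δλ, the central angle is δ ≈ 0.810 rad (46.4°). The total great-circle distance is δ·R ≈ 0.810 × 6371 ≈ 5162 km, so the target fraction is f = 4000/5162 ≈ 0.775.
Interpolate at f ≈ 0.775 with slerp weights a = sin((1−f)δ)/sin δ ≈ 0.250, b = sin(fδ)/sin δ ≈ 0.811.
p = a·p₁ + b·p₂ ≈ (0.862, 0.466, -0.198); φ = arcsin(p_z) ≈ -11.44°, λ = atan2(p_y, p_x) ≈ 28.38°.

≈ lat 11°S, lon 28°E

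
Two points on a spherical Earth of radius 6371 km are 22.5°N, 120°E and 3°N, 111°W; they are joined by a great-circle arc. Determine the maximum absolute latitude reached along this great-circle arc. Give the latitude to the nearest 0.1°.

The great circle lies in the plane with unit normal n̂ = (p₁ × p₂)/|p₁ × p₂|.
Here n̂_z ≈ +0.866; the vertex latitude is φ_max = arccos|n̂_z| ≈ 30.0°.

≈ 30.0°N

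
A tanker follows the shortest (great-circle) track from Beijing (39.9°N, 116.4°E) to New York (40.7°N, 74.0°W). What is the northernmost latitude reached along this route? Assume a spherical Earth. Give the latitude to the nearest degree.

The great circle lies in the plane with unit normal n̂ = (p₁ × p₂)/|p₁ × p₂|.
Here n̂_z ≈ +0.106; the vertex latitude is φ_max = arccos|n̂_z| ≈ 83.9°.
Check via Clairaut: cos φ_max = |cos φ₁| · sin C = cos(39.9°)·sin(8.0°) ≈ 0.106, again giving ≈ 83.9°.

≈ 84°N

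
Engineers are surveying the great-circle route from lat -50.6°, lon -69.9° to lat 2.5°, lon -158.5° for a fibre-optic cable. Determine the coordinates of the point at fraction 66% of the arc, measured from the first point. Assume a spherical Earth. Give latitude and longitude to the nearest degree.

Convert each endpoint to a unit vector on the sphere (x = cos φ cos λ, y = cos φ sin λ, z = sin φ).
The central angle between the endpoints is δ = arccos(p₁·p₂) ≈ 1.589 rad (91.0°).
Interpolate at f = 0.66 with slerp weights a = sin((1−f)δ)/sin δ ≈ 0.514, b = sin(fδ)/sin δ ≈ 0.867.
p = a·p₁ + b·p₂ ≈ (-0.694, -0.624, -0.360); φ = arcsin(p_z) ≈ -21.08°, λ = atan2(p_y, p_x) ≈ -138.02°.

≈ lat -21°, lon -138°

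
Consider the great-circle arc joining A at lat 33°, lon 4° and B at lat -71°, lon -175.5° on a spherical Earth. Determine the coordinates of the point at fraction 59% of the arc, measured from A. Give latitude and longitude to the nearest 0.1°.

≈ lat -50.8°, lon 3.6°

Convert each endpoint to a unit vector on the sphere (x = cos φ cos λ, y = cos φ sin λ, z = sin φ).
The central angle between the endpoints is δ = arccos(p₁·p₂) ≈ 2.478 rad (142.0°).
Interpolate at f = 0.59 with slerp weights a = sin((1−f)δ)/sin δ ≈ 1.381, b = sin(fδ)/sin δ ≈ 1.615.
p = a·p₁ + b·p₂ ≈ (0.631, 0.040, -0.775); φ = arcsin(p_z) ≈ -50.78°, λ = atan2(p_y, p_x) ≈ 3.58°.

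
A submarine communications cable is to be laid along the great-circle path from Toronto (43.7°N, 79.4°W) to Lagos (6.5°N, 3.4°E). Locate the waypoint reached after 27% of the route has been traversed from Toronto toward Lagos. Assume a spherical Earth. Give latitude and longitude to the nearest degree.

Convert each endpoint to a unit vector on the sphere (x = cos φ cos λ, y = cos φ sin λ, z = sin φ).
The central angle between the endpoints is δ = arccos(p₁·p₂) ≈ 1.402 rad (80.3°).
Interpolate at f = 0.27 with slerp weights a = sin((1−f)δ)/sin δ ≈ 0.866, b = sin(fδ)/sin δ ≈ 0.375.
p = a·p₁ + b·p₂ ≈ (0.487, -0.593, 0.641); φ = arcsin(p_z) ≈ 39.86°, λ = atan2(p_y, p_x) ≈ -50.63°.

≈ 40°N, 51°W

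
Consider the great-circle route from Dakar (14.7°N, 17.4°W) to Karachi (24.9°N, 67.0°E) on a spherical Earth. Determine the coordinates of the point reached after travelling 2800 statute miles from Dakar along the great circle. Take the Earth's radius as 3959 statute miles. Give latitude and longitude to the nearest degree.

From cos δ = sin φ₁ sin φ₂ + cos φ₁ cos φ₂ cos Δλ, the central angle is δ ≈ 1.377 rad (78.9°). The total great-circle distance is δ·R ≈ 1.377 × 3959 ≈ 5452 mi, so the target fraction is f = 2800/5452 ≈ 0.514.
Interpolate at f ≈ 0.514 with slerp weights a = sin((1−f)δ)/sin δ ≈ 0.633, b = sin(fδ)/sin δ ≈ 0.662.
p = a·p₁ + b·p₂ ≈ (0.819, 0.370, 0.439); φ = arcsin(p_z) ≈ 26.06°, λ = atan2(p_y, p_x) ≈ 24.31°.

≈ 26°N, 24°E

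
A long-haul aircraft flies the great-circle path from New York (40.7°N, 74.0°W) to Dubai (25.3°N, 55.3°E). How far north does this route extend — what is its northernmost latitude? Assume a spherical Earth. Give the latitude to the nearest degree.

The great circle lies in the plane with unit normal n̂ = (p₁ × p₂)/|p₁ × p₂|.
Here n̂_z ≈ +0.537; the vertex latitude is φ_max = arccos|n̂_z| ≈ 57.5°.
Check via Clairaut: cos φ_max = |cos φ₁| · sin C = cos(40.7°)·sin(45.1°) ≈ 0.537, again giving ≈ 57.5°.

≈ 58°N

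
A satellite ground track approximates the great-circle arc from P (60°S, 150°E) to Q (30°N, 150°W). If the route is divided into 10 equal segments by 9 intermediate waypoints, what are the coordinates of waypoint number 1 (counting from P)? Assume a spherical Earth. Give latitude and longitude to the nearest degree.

Convert each endpoint to a unit vector on the sphere (x = cos φ cos λ, y = cos φ sin λ, z = sin φ).
The central angle between the endpoints is δ = arccos(p₁·p₂) ≈ 1.789 rad (102.5°).
Interpolate at f = 1/10 with slerp weights a = sin((1−f)δ)/sin δ ≈ 1.024, b = sin(fδ)/sin δ ≈ 0.182.
p = a·p₁ + b·p₂ ≈ (-0.580, 0.177, -0.795); φ = arcsin(p_z) ≈ -52.68°, λ = atan2(p_y, p_x) ≈ 163.03°.

≈ (53°S, 163°E)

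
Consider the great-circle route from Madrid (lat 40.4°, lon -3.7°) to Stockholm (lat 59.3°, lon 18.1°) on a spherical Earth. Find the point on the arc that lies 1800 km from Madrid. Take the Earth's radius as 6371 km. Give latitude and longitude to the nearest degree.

Convert each endpoint to a unit vector on the sphere (x = cos φ cos λ, y = cos φ sin λ, z = sin φ).
The central angle between the endpoints is δ = arccos(p₁·p₂) ≈ 0.407 rad (23.3°). The total great-circle distance is δ·R ≈ 0.407 × 6371 ≈ 2594 km, so the target fraction is f = 1800/2594 ≈ 0.694.
Interpolate at f ≈ 0.694 with slerp weights a = sin((1−f)δ)/sin δ ≈ 0.314, b = sin(fδ)/sin δ ≈ 0.704.
p = a·p₁ + b·p₂ ≈ (0.580, 0.096, 0.809); φ = arcsin(p_z) ≈ 53.98°, λ = atan2(p_y, p_x) ≈ 9.42°.

≈ lat 54°, lon 9°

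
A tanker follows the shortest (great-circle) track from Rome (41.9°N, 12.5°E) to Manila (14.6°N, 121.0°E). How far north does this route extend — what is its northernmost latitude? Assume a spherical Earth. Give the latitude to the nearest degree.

The great circle lies in the plane with unit normal n̂ = (p₁ × p₂)/|p₁ × p₂|.
Here n̂_z ≈ +0.684; the vertex latitude is φ_max = arccos|n̂_z| ≈ 46.8°.
Check via Clairaut: cos φ_max = |cos φ₁| · sin C = cos(41.9°)·sin(66.8°) ≈ 0.684, again giving ≈ 46.8°.

≈ 47°N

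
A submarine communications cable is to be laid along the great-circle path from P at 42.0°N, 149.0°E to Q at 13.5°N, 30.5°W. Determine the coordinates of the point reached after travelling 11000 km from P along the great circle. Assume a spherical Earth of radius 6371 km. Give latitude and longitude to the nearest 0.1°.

≈ 39.1°N, 30.2°W

Write both endpoints as unit vectors p₁, p₂ with components (cos φ cos λ, cos φ sin λ, sin φ).
The central angle between the endpoints is δ = arccos(p₁·p₂) ≈ 2.173 rad (124.5°). The total great-circle distance is δ·R ≈ 2.173 × 6371 ≈ 13844 km, so the target fraction is f = 11000/13844 ≈ 0.795.
Interpolate at f ≈ 0.795 with slerp weights a = sin((1−f)δ)/sin δ ≈ 0.524, b = sin(fδ)/sin δ ≈ 1.199.
p = a·p₁ + b·p₂ ≈ (0.671, -0.391, 0.630); φ = arcsin(p_z) ≈ 39.07°, λ = atan2(p_y, p_x) ≈ -30.25°.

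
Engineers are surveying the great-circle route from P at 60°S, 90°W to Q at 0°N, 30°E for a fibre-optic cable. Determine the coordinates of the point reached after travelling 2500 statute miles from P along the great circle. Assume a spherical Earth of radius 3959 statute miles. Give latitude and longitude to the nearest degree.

Convert each endpoint to a unit vector on the sphere (x = cos φ cos λ, y = cos φ sin λ, z = sin φ).
The central angle between the endpoints is δ = arccos(p₁·p₂) ≈ 1.823 rad (104.5°). The total great-circle distance is δ·R ≈ 1.823 × 3959 ≈ 7219 mi, so the target fraction is f = 2500/7219 ≈ 0.346.
Interpolate at f ≈ 0.346 with slerp weights a = sin((1−f)δ)/sin δ ≈ 0.960, b = sin(fδ)/sin δ ≈ 0.610.
p = a·p₁ + b·p₂ ≈ (0.528, -0.175, -0.831); φ = arcsin(p_z) ≈ -56.20°, λ = atan2(p_y, p_x) ≈ -18.33°.

≈ 56°S, 18°W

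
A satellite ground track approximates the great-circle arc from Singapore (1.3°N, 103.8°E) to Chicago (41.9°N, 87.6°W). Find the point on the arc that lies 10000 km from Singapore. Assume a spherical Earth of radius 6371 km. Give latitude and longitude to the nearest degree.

Convert each endpoint to a unit vector on the sphere (x = cos φ cos λ, y = cos φ sin λ, z = sin φ).
The central angle between the endpoints is δ = arccos(p₁·p₂) ≈ 2.366 rad (135.6°). The total great-circle distance is δ·R ≈ 2.366 × 6371 ≈ 15076 km, so the target fraction is f = 10000/15076 ≈ 0.663.
Interpolate at f ≈ 0.663 with slerp weights a = sin((1−f)δ)/sin δ ≈ 1.022, b = sin(fδ)/sin δ ≈ 1.429.
p = a·p₁ + b·p₂ ≈ (-0.199, -0.071, 0.977); φ = arcsin(p_z) ≈ 77.80°, λ = atan2(p_y, p_x) ≈ -160.50°.

≈ (78°N, 160°W)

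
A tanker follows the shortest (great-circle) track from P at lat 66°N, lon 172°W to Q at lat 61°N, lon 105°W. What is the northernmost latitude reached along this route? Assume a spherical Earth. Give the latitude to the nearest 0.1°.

The great circle lies in the plane with unit normal n̂ = (p₁ × p₂)/|p₁ × p₂|.
Here n̂_z ≈ +0.376; the vertex latitude is φ_max = arccos|n̂_z| ≈ 67.9°.
Check via Clairaut: cos φ_max = |cos φ₁| · sin C = cos(66.0°)·sin(67.7°) ≈ 0.376, again giving ≈ 67.9°.

≈ 67.9°N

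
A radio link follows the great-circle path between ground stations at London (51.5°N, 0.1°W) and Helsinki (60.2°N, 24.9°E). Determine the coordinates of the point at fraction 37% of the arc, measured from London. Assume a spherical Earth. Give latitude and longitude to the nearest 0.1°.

Convert each endpoint to a unit vector on the sphere (x = cos φ cos λ, y = cos φ sin λ, z = sin φ).
The central angle between the endpoints is δ = arccos(p₁·p₂) ≈ 0.286 rad (16.4°).
Interpolate at f = 0.37 with slerp weights a = sin((1−f)δ)/sin δ ≈ 0.635, b = sin(fδ)/sin δ ≈ 0.374.
p = a·p₁ + b·p₂ ≈ (0.564, 0.078, 0.822); φ = arcsin(p_z) ≈ 55.28°, λ = atan2(p_y, p_x) ≈ 7.84°.

≈ 55.3°N, 7.8°E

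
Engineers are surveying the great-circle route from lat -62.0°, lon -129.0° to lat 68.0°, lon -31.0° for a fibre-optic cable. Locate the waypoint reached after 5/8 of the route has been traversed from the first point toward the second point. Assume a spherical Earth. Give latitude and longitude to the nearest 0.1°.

≈ lat 21.9°, lon -81.0°

Convert each endpoint to a unit vector on the sphere (x = cos φ cos λ, y = cos φ sin λ, z = sin φ).
The central angle between the endpoints is δ = arccos(p₁·p₂) ≈ 2.574 rad (147.5°).
Interpolate at f = 5/8 with slerp weights a = sin((1−f)δ)/sin δ ≈ 1.529, b = sin(fδ)/sin δ ≈ 1.858.
p = a·p₁ + b·p₂ ≈ (0.145, -0.916, 0.373); φ = arcsin(p_z) ≈ 21.90°, λ = atan2(p_y, p_x) ≈ -81.01°.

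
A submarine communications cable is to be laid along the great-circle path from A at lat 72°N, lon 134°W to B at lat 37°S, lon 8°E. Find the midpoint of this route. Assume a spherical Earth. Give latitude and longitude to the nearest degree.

≈ lat 31°N, lon 11°W

Write both endpoints as unit vectors p₁, p₂ with components (cos φ cos λ, cos φ sin λ, sin φ).
The central angle between the endpoints is δ = arccos(p₁·p₂) ≈ 2.445 rad (140.1°).
Interpolate at f = 1/2 with slerp weights a = sin((1−f)δ)/sin δ ≈ 1.464, b = sin(fδ)/sin δ ≈ 1.464.
p = a·p₁ + b·p₂ ≈ (0.844, -0.163, 0.511); φ = arcsin(p_z) ≈ 30.76°, λ = atan2(p_y, p_x) ≈ -10.92°.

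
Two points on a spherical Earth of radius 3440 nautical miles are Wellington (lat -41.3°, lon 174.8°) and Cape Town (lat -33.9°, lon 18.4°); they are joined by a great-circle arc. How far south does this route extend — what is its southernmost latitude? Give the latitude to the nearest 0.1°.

≈ -75.2°

The great circle lies in the plane with unit normal n̂ = (p₁ × p₂)/|p₁ × p₂|.
Here n̂_z ≈ -0.255; the vertex latitude is φ_max = arccos|n̂_z| ≈ 75.2°.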